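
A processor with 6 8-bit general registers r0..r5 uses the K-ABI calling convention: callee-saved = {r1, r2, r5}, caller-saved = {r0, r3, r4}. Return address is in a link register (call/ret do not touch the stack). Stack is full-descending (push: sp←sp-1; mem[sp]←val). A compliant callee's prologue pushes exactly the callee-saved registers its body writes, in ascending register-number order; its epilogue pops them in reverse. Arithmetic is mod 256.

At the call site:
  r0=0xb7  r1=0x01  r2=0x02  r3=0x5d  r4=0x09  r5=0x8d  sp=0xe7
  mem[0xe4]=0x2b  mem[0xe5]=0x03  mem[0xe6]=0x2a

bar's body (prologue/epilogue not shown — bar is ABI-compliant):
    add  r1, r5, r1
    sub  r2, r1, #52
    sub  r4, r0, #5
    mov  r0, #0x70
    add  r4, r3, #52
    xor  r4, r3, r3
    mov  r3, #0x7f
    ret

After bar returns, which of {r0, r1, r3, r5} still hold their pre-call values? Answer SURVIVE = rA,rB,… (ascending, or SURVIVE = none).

SURVIVE = r1,r5

prologue: push r1 → mem[0xe6]=0x01, sp=0xe6
prologue: push r2 → mem[0xe5]=0x02, sp=0xe5
body[0] add  r1, r5, r1 → r1=0x8e
body[1] sub  r2, r1, #52 → r2=0x5a
body[2] sub  r4, r0, #5 → r4=0xb2
body[3] mov  r0, #0x70 → r0=0x70
body[4] add  r4, r3, #52 → r4=0x91
body[5] xor  r4, r3, r3 → r4=0x00
body[6] mov  r3, #0x7f → r3=0x7f
epilogue: pop r2=0x02, sp=0xe6
epilogue: pop r1=0x01, sp=0xe7
r0: caller-saved, written=True
r1: callee-saved, written=True
r3: caller-saved, written=True
r5: callee-saved, written=False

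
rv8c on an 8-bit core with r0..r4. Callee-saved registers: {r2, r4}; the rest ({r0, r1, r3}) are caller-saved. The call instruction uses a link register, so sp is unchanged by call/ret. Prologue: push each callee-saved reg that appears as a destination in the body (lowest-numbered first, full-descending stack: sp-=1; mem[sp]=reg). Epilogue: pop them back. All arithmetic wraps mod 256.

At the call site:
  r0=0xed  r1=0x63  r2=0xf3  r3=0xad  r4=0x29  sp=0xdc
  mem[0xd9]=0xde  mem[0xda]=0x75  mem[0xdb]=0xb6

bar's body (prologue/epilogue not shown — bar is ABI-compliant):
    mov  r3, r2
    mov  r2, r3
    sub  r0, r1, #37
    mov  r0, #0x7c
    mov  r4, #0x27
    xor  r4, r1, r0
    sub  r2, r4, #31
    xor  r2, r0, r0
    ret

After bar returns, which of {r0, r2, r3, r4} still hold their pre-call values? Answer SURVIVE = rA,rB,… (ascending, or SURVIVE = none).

prologue: push r2 → mem[0xdb]=0xf3, sp=0xdb
prologue: push r4 → mem[0xda]=0x29, sp=0xda
body[0] mov  r3, r2 → r3=0xf3
body[1] mov  r2, r3 → r2=0xf3
body[2] sub  r0, r1, #37 → r0=0x3e
body[3] mov  r0, #0x7c → r0=0x7c
body[4] mov  r4, #0x27 → r4=0x27
body[5] xor  r4, r1, r0 → r4=0x1f
body[6] sub  r2, r4, #31 → r2=0x00
body[7] xor  r2, r0, r0 → r2=0x00
epilogue: pop r4=0x29, sp=0xdb
epilogue: pop r2=0xf3, sp=0xdc
r0: caller-saved, written=True
r2: callee-saved, written=True
r3: caller-saved, written=True
r4: callee-saved, written=True

SURVIVE = r2,r4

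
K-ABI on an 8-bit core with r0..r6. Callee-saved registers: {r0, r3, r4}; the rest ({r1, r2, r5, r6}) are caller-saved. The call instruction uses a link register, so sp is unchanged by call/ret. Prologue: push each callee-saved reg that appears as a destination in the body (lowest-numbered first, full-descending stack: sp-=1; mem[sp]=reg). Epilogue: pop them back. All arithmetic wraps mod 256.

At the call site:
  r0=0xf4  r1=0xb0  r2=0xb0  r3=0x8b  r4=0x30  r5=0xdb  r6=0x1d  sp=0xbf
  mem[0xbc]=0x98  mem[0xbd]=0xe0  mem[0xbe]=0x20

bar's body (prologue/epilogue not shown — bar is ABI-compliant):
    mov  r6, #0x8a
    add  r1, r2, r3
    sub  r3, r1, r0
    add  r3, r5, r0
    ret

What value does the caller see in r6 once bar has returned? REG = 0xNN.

REG = 0x8a

prologue: push r3 → mem[0xbe]=0x8b, sp=0xbe
body[0] mov  r6, #0x8a → r6=0x8a
body[1] add  r1, r2, r3 → r1=0x3b
body[2] sub  r3, r1, r0 → r3=0x47
body[3] add  r3, r5, r0 → r3=0xcf
epilogue: pop r3=0x8b, sp=0xbf
r6 is caller-saved → body value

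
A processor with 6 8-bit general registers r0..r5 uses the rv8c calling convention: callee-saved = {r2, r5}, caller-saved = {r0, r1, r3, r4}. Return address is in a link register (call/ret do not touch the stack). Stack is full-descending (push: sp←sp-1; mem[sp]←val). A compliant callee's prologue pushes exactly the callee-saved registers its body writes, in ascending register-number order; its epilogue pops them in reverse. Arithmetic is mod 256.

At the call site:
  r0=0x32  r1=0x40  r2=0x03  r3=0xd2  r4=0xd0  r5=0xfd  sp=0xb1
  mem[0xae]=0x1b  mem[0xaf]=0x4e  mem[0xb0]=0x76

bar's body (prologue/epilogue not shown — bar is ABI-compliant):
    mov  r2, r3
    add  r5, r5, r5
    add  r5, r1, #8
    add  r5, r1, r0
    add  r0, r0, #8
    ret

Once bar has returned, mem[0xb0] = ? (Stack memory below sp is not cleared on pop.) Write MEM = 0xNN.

MEM = 0x03

prologue: push r2 -> mem[0xb0]=0x03, sp=0xb0
prologue: push r5 -> mem[0xaf]=0xfd, sp=0xaf
body[0] mov  r2, r3 -> r2=0xd2
body[1] add  r5, r5, r5 -> r5=0xfa
body[2] add  r5, r1, #8 -> r5=0x48
body[3] add  r5, r1, r0 -> r5=0x72
body[4] add  r0, r0, #8 -> r0=0x3a
epilogue: pop r5=0xfd, sp=0xb0
epilogue: pop r2=0x03, sp=0xb1
prologue pushed ['r2', 'r5'] at ['0xb0', '0xaf']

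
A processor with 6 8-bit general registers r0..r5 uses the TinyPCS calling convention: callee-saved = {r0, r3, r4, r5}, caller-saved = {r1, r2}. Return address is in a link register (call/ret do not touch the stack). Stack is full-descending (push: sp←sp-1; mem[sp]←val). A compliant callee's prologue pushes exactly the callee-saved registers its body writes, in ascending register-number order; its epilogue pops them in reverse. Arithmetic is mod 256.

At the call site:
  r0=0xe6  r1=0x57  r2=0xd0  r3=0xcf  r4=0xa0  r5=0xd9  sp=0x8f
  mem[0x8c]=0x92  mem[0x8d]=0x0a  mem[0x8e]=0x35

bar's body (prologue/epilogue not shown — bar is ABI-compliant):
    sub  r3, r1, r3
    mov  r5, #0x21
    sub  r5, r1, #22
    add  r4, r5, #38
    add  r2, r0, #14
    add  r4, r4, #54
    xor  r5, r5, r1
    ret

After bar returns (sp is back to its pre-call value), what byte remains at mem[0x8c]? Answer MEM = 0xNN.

MEM = 0xd9

prologue: push r3 -> mem[0x8e]=0xcf, sp=0x8e
prologue: push r4 -> mem[0x8d]=0xa0, sp=0x8d
prologue: push r5 -> mem[0x8c]=0xd9, sp=0x8c
body[0] sub  r3, r1, r3 -> r3=0x88
body[1] mov  r5, #0x21 -> r5=0x21
body[2] sub  r5, r1, #22 -> r5=0x41
body[3] add  r4, r5, #38 -> r4=0x67
body[4] add  r2, r0, #14 -> r2=0xf4
body[5] add  r4, r4, #54 -> r4=0x9d
body[6] xor  r5, r5, r1 -> r5=0x16
epilogue: pop r5=0xd9, sp=0x8d
epilogue: pop r4=0xa0, sp=0x8e
epilogue: pop r3=0xcf, sp=0x8f
prologue pushed ['r3', 'r4', 'r5'] at ['0x8e', '0x8d', '0x8c']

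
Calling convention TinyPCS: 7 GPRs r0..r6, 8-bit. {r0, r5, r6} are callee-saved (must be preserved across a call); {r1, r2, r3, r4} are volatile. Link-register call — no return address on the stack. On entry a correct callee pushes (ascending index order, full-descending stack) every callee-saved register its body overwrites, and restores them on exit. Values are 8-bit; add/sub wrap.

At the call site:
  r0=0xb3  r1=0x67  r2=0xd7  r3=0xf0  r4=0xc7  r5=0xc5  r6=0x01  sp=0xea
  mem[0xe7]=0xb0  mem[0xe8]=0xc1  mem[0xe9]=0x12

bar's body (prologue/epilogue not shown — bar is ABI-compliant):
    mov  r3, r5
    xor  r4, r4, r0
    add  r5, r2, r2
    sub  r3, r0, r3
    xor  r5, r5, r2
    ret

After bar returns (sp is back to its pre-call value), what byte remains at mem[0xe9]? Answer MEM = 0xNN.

MEM = 0xc5

prologue: push r5 → mem[0xe9]=0xc5, sp=0xe9
body[0] mov  r3, r5 → r3=0xc5
body[1] xor  r4, r4, r0 → r4=0x74
body[2] add  r5, r2, r2 → r5=0xae
body[3] sub  r3, r0, r3 → r3=0xee
body[4] xor  r5, r5, r2 → r5=0x79
epilogue: pop r5=0xc5, sp=0xea
prologue pushed ['r5'] at ['0xe9']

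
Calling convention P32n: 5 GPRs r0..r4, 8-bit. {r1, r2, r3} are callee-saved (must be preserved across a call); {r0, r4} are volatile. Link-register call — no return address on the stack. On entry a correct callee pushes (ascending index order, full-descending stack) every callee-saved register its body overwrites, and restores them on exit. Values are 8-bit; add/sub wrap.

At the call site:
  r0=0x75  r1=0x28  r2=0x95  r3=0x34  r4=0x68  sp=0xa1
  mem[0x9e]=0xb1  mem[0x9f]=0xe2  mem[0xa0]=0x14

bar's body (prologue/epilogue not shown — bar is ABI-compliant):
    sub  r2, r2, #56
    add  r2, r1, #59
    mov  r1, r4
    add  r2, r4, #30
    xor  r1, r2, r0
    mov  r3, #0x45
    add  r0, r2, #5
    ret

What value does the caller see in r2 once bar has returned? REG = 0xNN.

prologue: push r1 -> mem[0xa0]=0x28, sp=0xa0
prologue: push r2 -> mem[0x9f]=0x95, sp=0x9f
prologue: push r3 -> mem[0x9e]=0x34, sp=0x9e
body[0] sub  r2, r2, #56 -> r2=0x5d
body[1] add  r2, r1, #59 -> r2=0x63
body[2] mov  r1, r4 -> r1=0x68
body[3] add  r2, r4, #30 -> r2=0x86
body[4] xor  r1, r2, r0 -> r1=0xf3
body[5] mov  r3, #0x45 -> r3=0x45
body[6] add  r0, r2, #5 -> r0=0x8b
epilogue: pop r3=0x34, sp=0x9f
epilogue: pop r2=0x95, sp=0xa0
epilogue: pop r1=0x28, sp=0xa1
r2 is callee-saved -> restored

REG = 0x95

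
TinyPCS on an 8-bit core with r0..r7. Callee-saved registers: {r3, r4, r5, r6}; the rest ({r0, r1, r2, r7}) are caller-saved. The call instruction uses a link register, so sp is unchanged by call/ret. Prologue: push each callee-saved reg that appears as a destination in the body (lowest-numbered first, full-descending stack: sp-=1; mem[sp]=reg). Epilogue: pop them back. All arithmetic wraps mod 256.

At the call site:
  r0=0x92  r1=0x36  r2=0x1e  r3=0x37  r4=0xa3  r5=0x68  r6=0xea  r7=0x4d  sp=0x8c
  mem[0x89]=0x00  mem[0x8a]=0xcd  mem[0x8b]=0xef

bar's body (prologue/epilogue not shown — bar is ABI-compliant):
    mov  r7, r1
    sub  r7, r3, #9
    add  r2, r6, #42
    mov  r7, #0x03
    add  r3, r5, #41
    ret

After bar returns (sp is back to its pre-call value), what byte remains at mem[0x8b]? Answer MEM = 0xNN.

prologue: push r3 → mem[0x8b]=0x37, sp=0x8b
body[0] mov  r7, r1 → r7=0x36
body[1] sub  r7, r3, #9 → r7=0x2e
body[2] add  r2, r6, #42 → r2=0x14
body[3] mov  r7, #0x03 → r7=0x03
body[4] add  r3, r5, #41 → r3=0x91
epilogue: pop r3=0x37, sp=0x8c
prologue pushed ['r3'] at ['0x8b']

MEM = 0x37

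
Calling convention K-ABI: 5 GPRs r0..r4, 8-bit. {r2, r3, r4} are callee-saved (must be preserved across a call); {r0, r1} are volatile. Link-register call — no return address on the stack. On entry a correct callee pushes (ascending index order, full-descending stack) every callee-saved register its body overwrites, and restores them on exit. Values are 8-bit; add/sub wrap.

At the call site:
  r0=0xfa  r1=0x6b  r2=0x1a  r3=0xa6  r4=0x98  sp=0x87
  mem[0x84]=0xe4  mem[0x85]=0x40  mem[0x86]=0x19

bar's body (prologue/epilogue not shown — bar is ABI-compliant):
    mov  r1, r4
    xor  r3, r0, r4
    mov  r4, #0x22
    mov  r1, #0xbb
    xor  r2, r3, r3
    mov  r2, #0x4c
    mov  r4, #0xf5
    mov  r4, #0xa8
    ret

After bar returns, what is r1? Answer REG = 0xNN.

REG = 0xbb

prologue: push r2 -> mem[0x86]=0x1a, sp=0x86
prologue: push r3 -> mem[0x85]=0xa6, sp=0x85
prologue: push r4 -> mem[0x84]=0x98, sp=0x84
body[0] mov  r1, r4 -> r1=0x98
body[1] xor  r3, r0, r4 -> r3=0x62
body[2] mov  r4, #0x22 -> r4=0x22
body[3] mov  r1, #0xbb -> r1=0xbb
body[4] xor  r2, r3, r3 -> r2=0x00
body[5] mov  r2, #0x4c -> r2=0x4c
body[6] mov  r4, #0xf5 -> r4=0xf5
body[7] mov  r4, #0xa8 -> r4=0xa8
epilogue: pop r4=0x98, sp=0x85
epilogue: pop r3=0xa6, sp=0x86
epilogue: pop r2=0x1a, sp=0x87
r1 is caller-saved -> body value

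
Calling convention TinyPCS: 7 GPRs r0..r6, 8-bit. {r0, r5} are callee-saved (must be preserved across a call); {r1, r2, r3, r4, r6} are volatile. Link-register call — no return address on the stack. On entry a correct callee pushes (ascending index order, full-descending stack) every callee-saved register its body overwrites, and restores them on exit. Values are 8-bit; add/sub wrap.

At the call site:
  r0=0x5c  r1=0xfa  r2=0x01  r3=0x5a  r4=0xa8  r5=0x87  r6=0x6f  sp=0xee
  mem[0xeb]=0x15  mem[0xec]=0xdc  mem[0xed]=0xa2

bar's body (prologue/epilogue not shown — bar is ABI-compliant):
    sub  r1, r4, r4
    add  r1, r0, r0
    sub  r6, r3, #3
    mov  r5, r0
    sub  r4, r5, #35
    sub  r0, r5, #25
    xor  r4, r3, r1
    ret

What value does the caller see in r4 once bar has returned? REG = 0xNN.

prologue: push r0 → mem[0xed]=0x5c, sp=0xed
prologue: push r5 → mem[0xec]=0x87, sp=0xec
body[0] sub  r1, r4, r4 → r1=0x00
body[1] add  r1, r0, r0 → r1=0xb8
body[2] sub  r6, r3, #3 → r6=0x57
body[3] mov  r5, r0 → r5=0x5c
body[4] sub  r4, r5, #35 → r4=0x39
body[5] sub  r0, r5, #25 → r0=0x43
body[6] xor  r4, r3, r1 → r4=0xe2
epilogue: pop r5=0x87, sp=0xed
epilogue: pop r0=0x5c, sp=0xee
r4 is caller-saved → body value

REG = 0xe2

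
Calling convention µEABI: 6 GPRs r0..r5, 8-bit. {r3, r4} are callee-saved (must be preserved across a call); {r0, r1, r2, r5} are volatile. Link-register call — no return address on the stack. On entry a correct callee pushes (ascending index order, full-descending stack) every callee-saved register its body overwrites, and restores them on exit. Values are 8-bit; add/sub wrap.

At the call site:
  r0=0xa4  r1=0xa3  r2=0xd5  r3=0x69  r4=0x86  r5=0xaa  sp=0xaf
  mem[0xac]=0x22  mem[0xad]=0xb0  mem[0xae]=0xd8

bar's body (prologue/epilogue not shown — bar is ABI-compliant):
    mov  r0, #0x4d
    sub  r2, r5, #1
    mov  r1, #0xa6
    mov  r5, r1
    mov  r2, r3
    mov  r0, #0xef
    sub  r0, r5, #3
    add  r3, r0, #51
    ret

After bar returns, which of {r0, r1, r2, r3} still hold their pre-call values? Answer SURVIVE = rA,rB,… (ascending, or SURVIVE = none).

prologue: push r3 -> mem[0xae]=0x69, sp=0xae
body[0] mov  r0, #0x4d -> r0=0x4d
body[1] sub  r2, r5, #1 -> r2=0xa9
body[2] mov  r1, #0xa6 -> r1=0xa6
body[3] mov  r5, r1 -> r5=0xa6
body[4] mov  r2, r3 -> r2=0x69
body[5] mov  r0, #0xef -> r0=0xef
body[6] sub  r0, r5, #3 -> r0=0xa3
body[7] add  r3, r0, #51 -> r3=0xd6
epilogue: pop r3=0x69, sp=0xaf
r0: caller-saved, written=True
r1: caller-saved, written=True
r2: caller-saved, written=True
r3: callee-saved, written=True

SURVIVE = r3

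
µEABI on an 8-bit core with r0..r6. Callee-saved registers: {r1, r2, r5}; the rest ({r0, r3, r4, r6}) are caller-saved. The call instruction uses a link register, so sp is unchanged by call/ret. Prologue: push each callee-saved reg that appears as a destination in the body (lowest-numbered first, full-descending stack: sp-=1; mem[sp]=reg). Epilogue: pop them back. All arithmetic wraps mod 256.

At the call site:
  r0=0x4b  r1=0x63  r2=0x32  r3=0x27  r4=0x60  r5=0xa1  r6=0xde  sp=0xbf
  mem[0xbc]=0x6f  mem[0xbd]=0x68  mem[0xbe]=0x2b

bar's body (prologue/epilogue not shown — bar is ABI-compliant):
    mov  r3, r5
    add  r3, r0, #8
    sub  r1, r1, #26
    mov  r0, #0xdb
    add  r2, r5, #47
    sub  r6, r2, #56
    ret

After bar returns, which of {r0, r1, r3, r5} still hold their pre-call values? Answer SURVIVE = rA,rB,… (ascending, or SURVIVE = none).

SURVIVE = r1,r5

prologue: push r1 → mem[0xbe]=0x63, sp=0xbe
prologue: push r2 → mem[0xbd]=0x32, sp=0xbd
body[0] mov  r3, r5 → r3=0xa1
body[1] add  r3, r0, #8 → r3=0x53
body[2] sub  r1, r1, #26 → r1=0x49
body[3] mov  r0, #0xdb → r0=0xdb
body[4] add  r2, r5, #47 → r2=0xd0
body[5] sub  r6, r2, #56 → r6=0x98
epilogue: pop r2=0x32, sp=0xbe
epilogue: pop r1=0x63, sp=0xbf
r0: caller-saved, written=True
r1: callee-saved, written=True
r3: caller-saved, written=True
r5: callee-saved, written=False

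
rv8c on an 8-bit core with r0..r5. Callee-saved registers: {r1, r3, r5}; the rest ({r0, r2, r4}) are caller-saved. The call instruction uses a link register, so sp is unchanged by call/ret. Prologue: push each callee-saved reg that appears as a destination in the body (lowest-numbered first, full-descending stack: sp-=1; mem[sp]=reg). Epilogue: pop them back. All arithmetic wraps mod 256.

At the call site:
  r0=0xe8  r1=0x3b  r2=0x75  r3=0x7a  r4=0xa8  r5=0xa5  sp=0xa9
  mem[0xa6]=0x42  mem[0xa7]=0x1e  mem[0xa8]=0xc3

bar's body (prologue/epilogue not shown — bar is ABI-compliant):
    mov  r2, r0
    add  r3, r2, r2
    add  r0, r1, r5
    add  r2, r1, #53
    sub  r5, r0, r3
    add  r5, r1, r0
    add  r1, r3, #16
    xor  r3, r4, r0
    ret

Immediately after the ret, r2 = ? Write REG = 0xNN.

REG = 0x70

prologue: push r1 → mem[0xa8]=0x3b, sp=0xa8
prologue: push r3 → mem[0xa7]=0x7a, sp=0xa7
prologue: push r5 → mem[0xa6]=0xa5, sp=0xa6
body[0] mov  r2, r0 → r2=0xe8
body[1] add  r3, r2, r2 → r3=0xd0
body[2] add  r0, r1, r5 → r0=0xe0
body[3] add  r2, r1, #53 → r2=0x70
body[4] sub  r5, r0, r3 → r5=0x10
body[5] add  r5, r1, r0 → r5=0x1b
body[6] add  r1, r3, #16 → r1=0xe0
body[7] xor  r3, r4, r0 → r3=0x48
epilogue: pop r5=0xa5, sp=0xa7
epilogue: pop r3=0x7a, sp=0xa8
epilogue: pop r1=0x3b, sp=0xa9
r2 is caller-saved → body value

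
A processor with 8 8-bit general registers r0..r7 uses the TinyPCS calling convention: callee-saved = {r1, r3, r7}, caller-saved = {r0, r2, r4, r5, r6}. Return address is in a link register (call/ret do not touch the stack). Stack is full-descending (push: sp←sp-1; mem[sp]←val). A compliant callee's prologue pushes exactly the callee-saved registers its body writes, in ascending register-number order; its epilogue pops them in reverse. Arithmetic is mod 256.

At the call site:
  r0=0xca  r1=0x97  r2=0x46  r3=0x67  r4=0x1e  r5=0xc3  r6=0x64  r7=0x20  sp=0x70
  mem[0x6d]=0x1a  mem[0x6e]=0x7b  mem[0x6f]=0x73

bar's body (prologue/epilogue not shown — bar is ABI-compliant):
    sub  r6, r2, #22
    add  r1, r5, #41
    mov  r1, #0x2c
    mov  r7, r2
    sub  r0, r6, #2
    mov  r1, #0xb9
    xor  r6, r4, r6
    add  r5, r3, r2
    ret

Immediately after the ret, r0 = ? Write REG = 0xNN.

prologue: push r1 → mem[0x6f]=0x97, sp=0x6f
prologue: push r7 → mem[0x6e]=0x20, sp=0x6e
body[0] sub  r6, r2, #22 → r6=0x30
body[1] add  r1, r5, #41 → r1=0xec
body[2] mov  r1, #0x2c → r1=0x2c
body[3] mov  r7, r2 → r7=0x46
body[4] sub  r0, r6, #2 → r0=0x2e
body[5] mov  r1, #0xb9 → r1=0xb9
body[6] xor  r6, r4, r6 → r6=0x2e
body[7] add  r5, r3, r2 → r5=0xad
epilogue: pop r7=0x20, sp=0x6f
epilogue: pop r1=0x97, sp=0x70
r0 is caller-saved → body value

REG = 0x2e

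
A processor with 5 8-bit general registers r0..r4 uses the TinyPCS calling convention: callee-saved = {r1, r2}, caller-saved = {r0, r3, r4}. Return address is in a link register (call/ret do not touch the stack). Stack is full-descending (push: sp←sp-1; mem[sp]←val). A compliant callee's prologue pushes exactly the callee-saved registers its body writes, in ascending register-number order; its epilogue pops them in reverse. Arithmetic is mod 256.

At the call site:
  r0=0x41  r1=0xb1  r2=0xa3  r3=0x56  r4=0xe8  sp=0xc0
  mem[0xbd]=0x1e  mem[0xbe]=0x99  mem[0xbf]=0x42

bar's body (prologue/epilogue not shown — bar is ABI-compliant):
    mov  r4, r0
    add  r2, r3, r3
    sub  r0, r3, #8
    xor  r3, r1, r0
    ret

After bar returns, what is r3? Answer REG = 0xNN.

prologue: push r2 → mem[0xbf]=0xa3, sp=0xbf
body[0] mov  r4, r0 → r4=0x41
body[1] add  r2, r3, r3 → r2=0xac
body[2] sub  r0, r3, #8 → r0=0x4e
body[3] xor  r3, r1, r0 → r3=0xff
epilogue: pop r2=0xa3, sp=0xc0
r3 is caller-saved → body value

REG = 0xff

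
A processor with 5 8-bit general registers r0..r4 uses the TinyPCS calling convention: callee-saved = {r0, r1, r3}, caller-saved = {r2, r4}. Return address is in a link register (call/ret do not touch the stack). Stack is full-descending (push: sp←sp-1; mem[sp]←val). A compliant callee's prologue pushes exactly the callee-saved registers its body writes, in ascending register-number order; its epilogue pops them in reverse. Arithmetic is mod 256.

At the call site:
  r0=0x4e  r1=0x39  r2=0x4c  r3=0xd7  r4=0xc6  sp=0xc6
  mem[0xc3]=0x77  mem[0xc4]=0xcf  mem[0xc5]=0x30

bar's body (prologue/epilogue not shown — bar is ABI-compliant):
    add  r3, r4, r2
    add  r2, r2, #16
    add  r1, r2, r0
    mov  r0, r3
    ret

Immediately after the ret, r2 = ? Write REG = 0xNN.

REG = 0x5c

prologue: push r0 -> mem[0xc5]=0x4e, sp=0xc5
prologue: push r1 -> mem[0xc4]=0x39, sp=0xc4
prologue: push r3 -> mem[0xc3]=0xd7, sp=0xc3
body[0] add  r3, r4, r2 -> r3=0x12
body[1] add  r2, r2, #16 -> r2=0x5c
body[2] add  r1, r2, r0 -> r1=0xaa
body[3] mov  r0, r3 -> r0=0x12
epilogue: pop r3=0xd7, sp=0xc4
epilogue: pop r1=0x39, sp=0xc5
epilogue: pop r0=0x4e, sp=0xc6
r2 is caller-saved -> body value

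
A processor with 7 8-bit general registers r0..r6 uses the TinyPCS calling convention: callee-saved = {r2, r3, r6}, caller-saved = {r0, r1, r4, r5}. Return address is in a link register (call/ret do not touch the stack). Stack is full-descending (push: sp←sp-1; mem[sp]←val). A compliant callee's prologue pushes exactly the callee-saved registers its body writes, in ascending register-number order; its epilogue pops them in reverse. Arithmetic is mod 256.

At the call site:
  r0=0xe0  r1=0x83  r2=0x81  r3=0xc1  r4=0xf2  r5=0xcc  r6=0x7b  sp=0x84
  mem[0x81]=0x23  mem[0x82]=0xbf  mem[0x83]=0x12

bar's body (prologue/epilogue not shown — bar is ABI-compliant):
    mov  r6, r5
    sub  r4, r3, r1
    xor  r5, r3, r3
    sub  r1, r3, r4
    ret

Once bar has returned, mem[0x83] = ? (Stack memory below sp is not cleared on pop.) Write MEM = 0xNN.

MEM = 0x7b

prologue: push r6 -> mem[0x83]=0x7b, sp=0x83
body[0] mov  r6, r5 -> r6=0xcc
body[1] sub  r4, r3, r1 -> r4=0x3e
body[2] xor  r5, r3, r3 -> r5=0x00
body[3] sub  r1, r3, r4 -> r1=0x83
epilogue: pop r6=0x7b, sp=0x84
prologue pushed ['r6'] at ['0x83']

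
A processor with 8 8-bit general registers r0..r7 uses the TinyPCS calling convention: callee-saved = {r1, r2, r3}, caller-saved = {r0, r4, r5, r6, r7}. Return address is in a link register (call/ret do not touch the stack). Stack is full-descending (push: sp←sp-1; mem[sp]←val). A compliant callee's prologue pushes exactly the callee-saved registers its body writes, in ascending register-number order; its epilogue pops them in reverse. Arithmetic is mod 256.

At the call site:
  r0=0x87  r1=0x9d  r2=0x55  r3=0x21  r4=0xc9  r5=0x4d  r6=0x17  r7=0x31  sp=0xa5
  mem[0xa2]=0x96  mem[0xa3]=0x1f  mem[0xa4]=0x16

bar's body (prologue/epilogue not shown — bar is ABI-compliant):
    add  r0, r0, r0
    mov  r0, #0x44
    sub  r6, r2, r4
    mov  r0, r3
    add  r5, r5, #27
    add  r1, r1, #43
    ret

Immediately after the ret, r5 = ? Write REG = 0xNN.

REG = 0x68

prologue: push r1 -> mem[0xa4]=0x9d, sp=0xa4
body[0] add  r0, r0, r0 -> r0=0x0e
body[1] mov  r0, #0x44 -> r0=0x44
body[2] sub  r6, r2, r4 -> r6=0x8c
body[3] mov  r0, r3 -> r0=0x21
body[4] add  r5, r5, #27 -> r5=0x68
body[5] add  r1, r1, #43 -> r1=0xc8
epilogue: pop r1=0x9d, sp=0xa5
r5 is caller-saved -> body value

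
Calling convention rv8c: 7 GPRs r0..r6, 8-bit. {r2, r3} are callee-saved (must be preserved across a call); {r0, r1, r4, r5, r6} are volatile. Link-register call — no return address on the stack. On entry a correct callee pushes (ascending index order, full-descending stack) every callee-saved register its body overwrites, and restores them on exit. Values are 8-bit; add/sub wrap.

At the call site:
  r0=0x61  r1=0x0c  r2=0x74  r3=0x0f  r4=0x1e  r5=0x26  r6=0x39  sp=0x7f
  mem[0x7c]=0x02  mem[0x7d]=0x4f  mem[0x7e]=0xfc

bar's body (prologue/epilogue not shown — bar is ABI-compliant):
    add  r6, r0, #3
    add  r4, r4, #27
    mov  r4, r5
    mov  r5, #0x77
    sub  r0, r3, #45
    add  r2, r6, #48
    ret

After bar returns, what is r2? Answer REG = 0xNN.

prologue: push r2 -> mem[0x7e]=0x74, sp=0x7e
body[0] add  r6, r0, #3 -> r6=0x64
body[1] add  r4, r4, #27 -> r4=0x39
body[2] mov  r4, r5 -> r4=0x26
body[3] mov  r5, #0x77 -> r5=0x77
body[4] sub  r0, r3, #45 -> r0=0xe2
body[5] add  r2, r6, #48 -> r2=0x94
epilogue: pop r2=0x74, sp=0x7f
r2 is callee-saved -> restored

REG = 0x74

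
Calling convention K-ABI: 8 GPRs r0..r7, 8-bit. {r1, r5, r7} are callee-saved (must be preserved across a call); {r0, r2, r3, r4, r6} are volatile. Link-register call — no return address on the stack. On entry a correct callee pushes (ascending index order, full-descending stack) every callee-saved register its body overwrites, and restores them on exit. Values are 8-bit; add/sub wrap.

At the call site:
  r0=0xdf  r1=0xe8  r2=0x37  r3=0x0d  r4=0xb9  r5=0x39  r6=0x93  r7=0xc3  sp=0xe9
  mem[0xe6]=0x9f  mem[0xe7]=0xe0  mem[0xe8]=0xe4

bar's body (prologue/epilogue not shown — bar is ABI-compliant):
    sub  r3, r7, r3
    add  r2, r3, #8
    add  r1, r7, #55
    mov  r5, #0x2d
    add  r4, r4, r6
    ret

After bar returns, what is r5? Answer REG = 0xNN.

prologue: push r1 -> mem[0xe8]=0xe8, sp=0xe8
prologue: push r5 -> mem[0xe7]=0x39, sp=0xe7
body[0] sub  r3, r7, r3 -> r3=0xb6
body[1] add  r2, r3, #8 -> r2=0xbe
body[2] add  r1, r7, #55 -> r1=0xfa
body[3] mov  r5, #0x2d -> r5=0x2d
body[4] add  r4, r4, r6 -> r4=0x4c
epilogue: pop r5=0x39, sp=0xe8
epilogue: pop r1=0xe8, sp=0xe9
r5 is callee-saved -> restored

REG = 0x39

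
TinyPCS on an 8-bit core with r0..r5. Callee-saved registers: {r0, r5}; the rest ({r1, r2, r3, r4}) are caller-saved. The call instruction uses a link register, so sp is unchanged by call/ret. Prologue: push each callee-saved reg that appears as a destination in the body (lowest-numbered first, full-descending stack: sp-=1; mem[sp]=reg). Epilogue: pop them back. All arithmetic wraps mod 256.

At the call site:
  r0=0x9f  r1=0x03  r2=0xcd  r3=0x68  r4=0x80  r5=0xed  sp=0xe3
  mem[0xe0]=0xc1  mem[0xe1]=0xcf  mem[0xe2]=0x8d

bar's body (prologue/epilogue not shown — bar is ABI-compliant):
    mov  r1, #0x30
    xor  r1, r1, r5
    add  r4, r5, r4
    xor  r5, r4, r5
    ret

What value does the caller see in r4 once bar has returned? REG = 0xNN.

REG = 0x6d

prologue: push r5 -> mem[0xe2]=0xed, sp=0xe2
body[0] mov  r1, #0x30 -> r1=0x30
body[1] xor  r1, r1, r5 -> r1=0xdd
body[2] add  r4, r5, r4 -> r4=0x6d
body[3] xor  r5, r4, r5 -> r5=0x80
epilogue: pop r5=0xed, sp=0xe3
r4 is caller-saved -> body value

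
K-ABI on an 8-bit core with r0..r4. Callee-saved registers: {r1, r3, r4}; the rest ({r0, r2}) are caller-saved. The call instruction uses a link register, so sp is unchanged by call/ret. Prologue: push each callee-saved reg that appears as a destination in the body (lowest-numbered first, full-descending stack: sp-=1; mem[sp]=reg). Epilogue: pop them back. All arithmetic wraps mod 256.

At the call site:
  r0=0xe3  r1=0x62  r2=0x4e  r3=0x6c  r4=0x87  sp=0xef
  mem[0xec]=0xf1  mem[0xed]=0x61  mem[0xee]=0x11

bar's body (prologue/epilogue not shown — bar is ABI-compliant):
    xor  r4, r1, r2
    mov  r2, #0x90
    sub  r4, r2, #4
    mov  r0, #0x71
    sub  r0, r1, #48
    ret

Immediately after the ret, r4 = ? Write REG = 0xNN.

prologue: push r4 -> mem[0xee]=0x87, sp=0xee
body[0] xor  r4, r1, r2 -> r4=0x2c
body[1] mov  r2, #0x90 -> r2=0x90
body[2] sub  r4, r2, #4 -> r4=0x8c
body[3] mov  r0, #0x71 -> r0=0x71
body[4] sub  r0, r1, #48 -> r0=0x32
epilogue: pop r4=0x87, sp=0xef
r4 is callee-saved -> restored

REG = 0x87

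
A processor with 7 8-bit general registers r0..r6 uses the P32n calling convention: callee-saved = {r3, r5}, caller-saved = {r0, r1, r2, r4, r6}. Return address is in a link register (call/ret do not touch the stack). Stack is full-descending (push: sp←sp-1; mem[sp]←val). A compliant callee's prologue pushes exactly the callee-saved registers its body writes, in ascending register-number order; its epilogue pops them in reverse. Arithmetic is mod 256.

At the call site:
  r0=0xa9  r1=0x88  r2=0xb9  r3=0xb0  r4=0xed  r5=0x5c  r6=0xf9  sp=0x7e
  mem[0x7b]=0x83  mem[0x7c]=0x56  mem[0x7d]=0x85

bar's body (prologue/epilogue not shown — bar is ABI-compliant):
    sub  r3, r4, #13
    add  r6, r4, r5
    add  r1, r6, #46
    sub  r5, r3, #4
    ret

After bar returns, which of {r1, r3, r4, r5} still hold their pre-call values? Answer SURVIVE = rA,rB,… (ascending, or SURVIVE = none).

SURVIVE = r3,r4,r5

prologue: push r3 -> mem[0x7d]=0xb0, sp=0x7d
prologue: push r5 -> mem[0x7c]=0x5c, sp=0x7c
body[0] sub  r3, r4, #13 -> r3=0xe0
body[1] add  r6, r4, r5 -> r6=0x49
body[2] add  r1, r6, #46 -> r1=0x77
body[3] sub  r5, r3, #4 -> r5=0xdc
epilogue: pop r5=0x5c, sp=0x7d
epilogue: pop r3=0xb0, sp=0x7e
r1: caller-saved, written=True
r3: callee-saved, written=True
r4: caller-saved, written=False
r5: callee-saved, written=True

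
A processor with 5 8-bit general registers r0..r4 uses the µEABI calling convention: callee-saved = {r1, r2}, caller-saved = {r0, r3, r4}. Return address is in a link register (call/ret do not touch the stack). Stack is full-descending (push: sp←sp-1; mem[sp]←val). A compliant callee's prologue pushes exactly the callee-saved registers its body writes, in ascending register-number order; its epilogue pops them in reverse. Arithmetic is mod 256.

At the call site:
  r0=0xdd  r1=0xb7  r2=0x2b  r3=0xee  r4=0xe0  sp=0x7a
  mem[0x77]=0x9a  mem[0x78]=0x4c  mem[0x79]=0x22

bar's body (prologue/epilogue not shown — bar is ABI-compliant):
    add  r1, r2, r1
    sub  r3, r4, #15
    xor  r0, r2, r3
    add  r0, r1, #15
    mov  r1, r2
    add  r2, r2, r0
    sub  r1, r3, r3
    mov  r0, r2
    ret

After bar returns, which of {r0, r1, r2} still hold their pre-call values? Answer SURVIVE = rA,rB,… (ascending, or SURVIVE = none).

prologue: push r1 -> mem[0x79]=0xb7, sp=0x79
prologue: push r2 -> mem[0x78]=0x2b, sp=0x78
body[0] add  r1, r2, r1 -> r1=0xe2
body[1] sub  r3, r4, #15 -> r3=0xd1
body[2] xor  r0, r2, r3 -> r0=0xfa
body[3] add  r0, r1, #15 -> r0=0xf1
body[4] mov  r1, r2 -> r1=0x2b
body[5] add  r2, r2, r0 -> r2=0x1c
body[6] sub  r1, r3, r3 -> r1=0x00
body[7] mov  r0, r2 -> r0=0x1c
epilogue: pop r2=0x2b, sp=0x79
epilogue: pop r1=0xb7, sp=0x7a
r0: caller-saved, written=True
r1: callee-saved, written=True
r2: callee-saved, written=True

SURVIVE = r1,r2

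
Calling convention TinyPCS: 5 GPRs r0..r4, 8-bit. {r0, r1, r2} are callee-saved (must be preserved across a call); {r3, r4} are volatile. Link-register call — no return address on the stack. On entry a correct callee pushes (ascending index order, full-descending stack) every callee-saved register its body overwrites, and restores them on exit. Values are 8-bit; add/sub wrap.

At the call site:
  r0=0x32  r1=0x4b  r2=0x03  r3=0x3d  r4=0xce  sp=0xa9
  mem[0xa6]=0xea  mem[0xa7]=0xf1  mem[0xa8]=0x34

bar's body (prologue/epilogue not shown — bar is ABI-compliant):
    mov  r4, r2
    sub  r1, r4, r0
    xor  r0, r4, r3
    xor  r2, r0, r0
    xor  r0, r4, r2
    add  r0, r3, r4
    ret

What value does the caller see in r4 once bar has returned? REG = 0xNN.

REG = 0x03

prologue: push r0 → mem[0xa8]=0x32, sp=0xa8
prologue: push r1 → mem[0xa7]=0x4b, sp=0xa7
prologue: push r2 → mem[0xa6]=0x03, sp=0xa6
body[0] mov  r4, r2 → r4=0x03
body[1] sub  r1, r4, r0 → r1=0xd1
body[2] xor  r0, r4, r3 → r0=0x3e
body[3] xor  r2, r0, r0 → r2=0x00
body[4] xor  r0, r4, r2 → r0=0x03
body[5] add  r0, r3, r4 → r0=0x40
epilogue: pop r2=0x03, sp=0xa7
epilogue: pop r1=0x4b, sp=0xa8
epilogue: pop r0=0x32, sp=0xa9
r4 is caller-saved → body value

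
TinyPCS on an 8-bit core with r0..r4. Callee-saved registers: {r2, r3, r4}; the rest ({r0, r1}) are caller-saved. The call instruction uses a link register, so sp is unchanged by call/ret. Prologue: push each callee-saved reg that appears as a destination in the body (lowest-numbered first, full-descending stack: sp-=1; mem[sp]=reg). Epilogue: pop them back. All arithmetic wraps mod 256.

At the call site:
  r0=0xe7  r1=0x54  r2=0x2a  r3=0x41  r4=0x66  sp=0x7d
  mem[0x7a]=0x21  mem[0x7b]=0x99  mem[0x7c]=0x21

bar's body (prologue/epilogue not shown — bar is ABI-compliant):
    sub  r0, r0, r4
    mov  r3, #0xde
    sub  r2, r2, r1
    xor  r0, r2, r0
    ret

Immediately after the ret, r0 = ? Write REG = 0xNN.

prologue: push r2 -> mem[0x7c]=0x2a, sp=0x7c
prologue: push r3 -> mem[0x7b]=0x41, sp=0x7b
body[0] sub  r0, r0, r4 -> r0=0x81
body[1] mov  r3, #0xde -> r3=0xde
body[2] sub  r2, r2, r1 -> r2=0xd6
body[3] xor  r0, r2, r0 -> r0=0x57
epilogue: pop r3=0x41, sp=0x7c
epilogue: pop r2=0x2a, sp=0x7d
r0 is caller-saved -> body value

REG = 0x57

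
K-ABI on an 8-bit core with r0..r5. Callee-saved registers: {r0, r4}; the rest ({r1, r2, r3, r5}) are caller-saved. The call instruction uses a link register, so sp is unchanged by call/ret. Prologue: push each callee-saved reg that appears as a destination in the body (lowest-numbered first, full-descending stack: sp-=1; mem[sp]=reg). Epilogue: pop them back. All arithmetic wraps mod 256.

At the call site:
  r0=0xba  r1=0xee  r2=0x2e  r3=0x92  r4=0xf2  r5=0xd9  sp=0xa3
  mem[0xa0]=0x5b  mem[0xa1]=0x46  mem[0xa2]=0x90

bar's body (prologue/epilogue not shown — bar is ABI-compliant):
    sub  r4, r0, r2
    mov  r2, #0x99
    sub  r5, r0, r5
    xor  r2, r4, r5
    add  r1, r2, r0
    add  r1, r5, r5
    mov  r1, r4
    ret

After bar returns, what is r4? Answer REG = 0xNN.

REG = 0xf2

prologue: push r4 → mem[0xa2]=0xf2, sp=0xa2
body[0] sub  r4, r0, r2 → r4=0x8c
body[1] mov  r2, #0x99 → r2=0x99
body[2] sub  r5, r0, r5 → r5=0xe1
body[3] xor  r2, r4, r5 → r2=0x6d
body[4] add  r1, r2, r0 → r1=0x27
body[5] add  r1, r5, r5 → r1=0xc2
body[6] mov  r1, r4 → r1=0x8c
epilogue: pop r4=0xf2, sp=0xa3
r4 is callee-saved → restored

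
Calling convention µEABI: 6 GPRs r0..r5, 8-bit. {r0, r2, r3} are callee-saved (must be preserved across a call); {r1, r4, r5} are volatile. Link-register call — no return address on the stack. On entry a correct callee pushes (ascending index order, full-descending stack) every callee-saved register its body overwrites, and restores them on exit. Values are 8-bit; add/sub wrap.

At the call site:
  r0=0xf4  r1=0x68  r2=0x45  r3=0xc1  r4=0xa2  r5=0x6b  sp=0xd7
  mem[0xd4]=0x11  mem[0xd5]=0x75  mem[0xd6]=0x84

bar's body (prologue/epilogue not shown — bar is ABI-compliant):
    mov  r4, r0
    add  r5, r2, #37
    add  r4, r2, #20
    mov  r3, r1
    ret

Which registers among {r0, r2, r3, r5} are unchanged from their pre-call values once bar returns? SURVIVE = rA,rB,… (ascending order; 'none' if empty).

SURVIVE = r0,r2,r3

prologue: push r3 → mem[0xd6]=0xc1, sp=0xd6
body[0] mov  r4, r0 → r4=0xf4
body[1] add  r5, r2, #37 → r5=0x6a
body[2] add  r4, r2, #20 → r4=0x59
body[3] mov  r3, r1 → r3=0x68
epilogue: pop r3=0xc1, sp=0xd7
r0: callee-saved, written=False
r2: callee-saved, written=False
r3: callee-saved, written=True
r5: caller-saved, written=True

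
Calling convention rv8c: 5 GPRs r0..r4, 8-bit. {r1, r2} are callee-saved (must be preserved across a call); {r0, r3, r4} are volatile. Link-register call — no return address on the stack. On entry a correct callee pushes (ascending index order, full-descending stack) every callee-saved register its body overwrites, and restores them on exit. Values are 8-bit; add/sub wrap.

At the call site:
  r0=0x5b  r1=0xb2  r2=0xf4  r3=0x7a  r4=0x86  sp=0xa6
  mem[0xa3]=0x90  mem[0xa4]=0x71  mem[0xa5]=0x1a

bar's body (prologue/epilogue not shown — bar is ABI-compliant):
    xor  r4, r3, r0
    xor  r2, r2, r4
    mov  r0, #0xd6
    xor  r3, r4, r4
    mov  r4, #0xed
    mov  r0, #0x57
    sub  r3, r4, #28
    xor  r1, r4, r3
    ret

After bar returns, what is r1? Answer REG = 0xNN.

REG = 0xb2

prologue: push r1 → mem[0xa5]=0xb2, sp=0xa5
prologue: push r2 → mem[0xa4]=0xf4, sp=0xa4
body[0] xor  r4, r3, r0 → r4=0x21
body[1] xor  r2, r2, r4 → r2=0xd5
body[2] mov  r0, #0xd6 → r0=0xd6
body[3] xor  r3, r4, r4 → r3=0x00
body[4] mov  r4, #0xed → r4=0xed
body[5] mov  r0, #0x57 → r0=0x57
body[6] sub  r3, r4, #28 → r3=0xd1
body[7] xor  r1, r4, r3 → r1=0x3c
epilogue: pop r2=0xf4, sp=0xa5
epilogue: pop r1=0xb2, sp=0xa6
r1 is callee-saved → restored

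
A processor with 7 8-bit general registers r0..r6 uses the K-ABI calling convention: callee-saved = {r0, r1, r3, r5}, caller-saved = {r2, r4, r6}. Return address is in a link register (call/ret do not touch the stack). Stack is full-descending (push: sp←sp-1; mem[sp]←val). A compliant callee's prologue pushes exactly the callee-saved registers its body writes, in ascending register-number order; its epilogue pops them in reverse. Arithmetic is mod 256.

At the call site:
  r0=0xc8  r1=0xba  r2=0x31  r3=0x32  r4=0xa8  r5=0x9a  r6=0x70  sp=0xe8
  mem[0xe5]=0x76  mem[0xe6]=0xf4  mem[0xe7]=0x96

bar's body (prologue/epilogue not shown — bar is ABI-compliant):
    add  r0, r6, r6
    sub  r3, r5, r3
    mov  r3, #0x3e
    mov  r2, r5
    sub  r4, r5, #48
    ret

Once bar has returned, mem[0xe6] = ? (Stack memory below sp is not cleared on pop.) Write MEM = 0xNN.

prologue: push r0 → mem[0xe7]=0xc8, sp=0xe7
prologue: push r3 → mem[0xe6]=0x32, sp=0xe6
body[0] add  r0, r6, r6 → r0=0xe0
body[1] sub  r3, r5, r3 → r3=0x68
body[2] mov  r3, #0x3e → r3=0x3e
body[3] mov  r2, r5 → r2=0x9a
body[4] sub  r4, r5, #48 → r4=0x6a
epilogue: pop r3=0x32, sp=0xe7
epilogue: pop r0=0xc8, sp=0xe8
prologue pushed ['r0', 'r3'] at ['0xe7', '0xe6']

MEM = 0x32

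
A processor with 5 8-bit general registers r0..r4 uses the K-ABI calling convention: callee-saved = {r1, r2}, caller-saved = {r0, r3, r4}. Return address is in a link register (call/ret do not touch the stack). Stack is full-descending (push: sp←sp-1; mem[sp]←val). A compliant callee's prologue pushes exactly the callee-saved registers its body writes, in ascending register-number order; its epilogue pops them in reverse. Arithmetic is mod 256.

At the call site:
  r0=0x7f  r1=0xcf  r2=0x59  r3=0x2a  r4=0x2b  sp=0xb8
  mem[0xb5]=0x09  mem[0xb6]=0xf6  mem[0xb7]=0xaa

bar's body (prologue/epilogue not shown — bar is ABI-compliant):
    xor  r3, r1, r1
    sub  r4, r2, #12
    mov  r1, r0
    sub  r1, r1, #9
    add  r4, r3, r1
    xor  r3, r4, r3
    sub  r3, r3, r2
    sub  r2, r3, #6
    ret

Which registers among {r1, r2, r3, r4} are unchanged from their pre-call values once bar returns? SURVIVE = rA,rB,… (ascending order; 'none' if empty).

SURVIVE = r1,r2

prologue: push r1 → mem[0xb7]=0xcf, sp=0xb7
prologue: push r2 → mem[0xb6]=0x59, sp=0xb6
body[0] xor  r3, r1, r1 → r3=0x00
body[1] sub  r4, r2, #12 → r4=0x4d
body[2] mov  r1, r0 → r1=0x7f
body[3] sub  r1, r1, #9 → r1=0x76
body[4] add  r4, r3, r1 → r4=0x76
body[5] xor  r3, r4, r3 → r3=0x76
body[6] sub  r3, r3, r2 → r3=0x1d
body[7] sub  r2, r3, #6 → r2=0x17
epilogue: pop r2=0x59, sp=0xb7
epilogue: pop r1=0xcf, sp=0xb8
r1: callee-saved, written=True
r2: callee-saved, written=True
r3: caller-saved, written=True
r4: caller-saved, written=True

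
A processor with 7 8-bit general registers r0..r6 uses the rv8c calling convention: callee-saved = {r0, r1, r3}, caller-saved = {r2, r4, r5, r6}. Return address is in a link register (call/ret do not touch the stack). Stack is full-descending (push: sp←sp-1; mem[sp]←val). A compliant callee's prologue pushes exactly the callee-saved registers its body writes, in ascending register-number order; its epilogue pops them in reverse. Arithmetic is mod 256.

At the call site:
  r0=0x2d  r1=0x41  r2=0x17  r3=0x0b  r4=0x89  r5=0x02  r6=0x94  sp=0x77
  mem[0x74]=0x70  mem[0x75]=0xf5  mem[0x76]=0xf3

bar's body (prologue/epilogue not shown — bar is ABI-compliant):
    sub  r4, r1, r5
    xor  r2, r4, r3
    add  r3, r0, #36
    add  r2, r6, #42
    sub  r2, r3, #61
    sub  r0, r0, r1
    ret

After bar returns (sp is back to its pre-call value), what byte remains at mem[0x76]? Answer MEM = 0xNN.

prologue: push r0 → mem[0x76]=0x2d, sp=0x76
prologue: push r3 → mem[0x75]=0x0b, sp=0x75
body[0] sub  r4, r1, r5 → r4=0x3f
body[1] xor  r2, r4, r3 → r2=0x34
body[2] add  r3, r0, #36 → r3=0x51
body[3] add  r2, r6, #42 → r2=0xbe
body[4] sub  r2, r3, #61 → r2=0x14
body[5] sub  r0, r0, r1 → r0=0xec
epilogue: pop r3=0x0b, sp=0x76
epilogue: pop r0=0x2d, sp=0x77
prologue pushed ['r0', 'r3'] at ['0x76', '0x75']

MEM = 0x2d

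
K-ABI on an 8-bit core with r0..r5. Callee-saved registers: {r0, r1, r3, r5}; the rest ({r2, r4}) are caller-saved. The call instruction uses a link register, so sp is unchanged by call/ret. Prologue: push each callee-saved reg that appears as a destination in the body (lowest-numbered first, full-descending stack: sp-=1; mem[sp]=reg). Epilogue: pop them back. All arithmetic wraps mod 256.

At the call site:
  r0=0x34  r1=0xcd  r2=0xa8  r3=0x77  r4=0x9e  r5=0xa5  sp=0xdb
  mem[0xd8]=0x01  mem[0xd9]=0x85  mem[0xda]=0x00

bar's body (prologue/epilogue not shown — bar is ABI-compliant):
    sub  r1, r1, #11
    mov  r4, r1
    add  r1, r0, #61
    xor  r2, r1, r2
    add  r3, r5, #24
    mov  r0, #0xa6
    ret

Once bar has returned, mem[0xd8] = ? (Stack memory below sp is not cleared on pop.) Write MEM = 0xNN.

MEM = 0x77

prologue: push r0 -> mem[0xda]=0x34, sp=0xda
prologue: push r1 -> mem[0xd9]=0xcd, sp=0xd9
prologue: push r3 -> mem[0xd8]=0x77, sp=0xd8
body[0] sub  r1, r1, #11 -> r1=0xc2
body[1] mov  r4, r1 -> r4=0xc2
body[2] add  r1, r0, #61 -> r1=0x71
body[3] xor  r2, r1, r2 -> r2=0xd9
body[4] add  r3, r5, #24 -> r3=0xbd
body[5] mov  r0, #0xa6 -> r0=0xa6
epilogue: pop r3=0x77, sp=0xd9
epilogue: pop r1=0xcd, sp=0xda
epilogue: pop r0=0x34, sp=0xdb
prologue pushed ['r0', 'r1', 'r3'] at ['0xda', '0xd9', '0xd8']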